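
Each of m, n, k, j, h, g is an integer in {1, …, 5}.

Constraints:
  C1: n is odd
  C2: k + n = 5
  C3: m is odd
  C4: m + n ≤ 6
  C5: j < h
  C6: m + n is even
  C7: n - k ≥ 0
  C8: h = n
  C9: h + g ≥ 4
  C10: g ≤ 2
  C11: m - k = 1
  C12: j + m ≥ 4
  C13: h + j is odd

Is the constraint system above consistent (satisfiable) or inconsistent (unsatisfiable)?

One satisfying assignment is m = 3, n = 3, k = 2, j = 2, h = 3, g = 1.
For the less obvious constraints — constraint 2: k + n = 5; constraint 4: m + n = 6; constraint 7: n - k = 1 — and the others hold by inspection.

Satisfiable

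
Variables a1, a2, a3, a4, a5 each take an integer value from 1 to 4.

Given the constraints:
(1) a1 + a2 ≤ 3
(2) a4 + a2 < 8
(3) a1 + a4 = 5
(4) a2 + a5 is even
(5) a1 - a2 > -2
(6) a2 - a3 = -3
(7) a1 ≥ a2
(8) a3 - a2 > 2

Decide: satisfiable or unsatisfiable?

Take a1 = 1, a2 = 1, a3 = 4, a4 = 4, a5 = 1. Then constraint 1: a1 + a2 = 2; constraint 2: a4 + a2 = 5, and every other listed constraint is also met.

Satisfiable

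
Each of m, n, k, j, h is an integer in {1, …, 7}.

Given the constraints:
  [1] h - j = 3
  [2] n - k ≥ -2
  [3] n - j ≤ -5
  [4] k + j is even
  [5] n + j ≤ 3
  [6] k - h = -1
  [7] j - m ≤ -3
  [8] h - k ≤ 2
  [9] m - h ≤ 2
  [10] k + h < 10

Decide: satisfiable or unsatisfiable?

Constraints 2, 3, 7, 8, and 9 give n − k ≥ -2, k − h ≥ -2, h − m ≥ -2, m − j ≥ 3, j − n ≥ 5.
Adding all 5 inequalities: the left sides telescope to 0, and the right sides sum to (-2) + (-2) + (-2) + 3 + 5 = 2. So 0 ≥ 2, which is false.

Unsatisfiable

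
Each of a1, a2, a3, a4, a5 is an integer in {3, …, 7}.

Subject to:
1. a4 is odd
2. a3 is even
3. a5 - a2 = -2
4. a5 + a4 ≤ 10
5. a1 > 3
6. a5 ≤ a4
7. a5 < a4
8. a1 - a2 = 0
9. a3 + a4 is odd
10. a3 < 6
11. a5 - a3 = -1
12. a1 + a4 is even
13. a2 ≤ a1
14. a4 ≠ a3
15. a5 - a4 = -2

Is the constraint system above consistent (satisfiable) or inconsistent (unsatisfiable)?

Satisfiable

One satisfying assignment is a1 = 5, a2 = 5, a3 = 4, a4 = 5, a5 = 3.
For the less obvious constraints — constraint 3: a5 - a2 = -2; constraint 4: a5 + a4 = 8; constraint 8: a1 - a2 = 0 — and the others hold by inspection.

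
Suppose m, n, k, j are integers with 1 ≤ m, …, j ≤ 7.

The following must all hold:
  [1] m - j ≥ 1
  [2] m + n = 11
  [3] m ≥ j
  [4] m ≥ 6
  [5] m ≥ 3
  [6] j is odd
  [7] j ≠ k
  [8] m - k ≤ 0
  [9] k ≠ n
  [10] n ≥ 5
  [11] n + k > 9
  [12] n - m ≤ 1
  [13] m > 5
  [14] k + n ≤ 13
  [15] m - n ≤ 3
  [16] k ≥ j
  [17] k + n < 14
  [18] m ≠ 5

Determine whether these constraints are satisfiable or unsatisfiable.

Satisfiable

Setting (m, n, k, j) = (6, 5, 6, 5) satisfies everything: constraint 1: m - j = 1; constraint 2: m + n = 11, and the others follow.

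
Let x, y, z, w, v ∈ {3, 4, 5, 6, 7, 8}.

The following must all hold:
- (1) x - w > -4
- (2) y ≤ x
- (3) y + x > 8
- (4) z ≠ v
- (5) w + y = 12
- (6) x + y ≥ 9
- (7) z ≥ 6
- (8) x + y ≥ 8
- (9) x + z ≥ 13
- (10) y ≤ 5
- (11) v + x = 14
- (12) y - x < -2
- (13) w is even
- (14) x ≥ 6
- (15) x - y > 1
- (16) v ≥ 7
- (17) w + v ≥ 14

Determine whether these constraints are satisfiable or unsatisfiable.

Satisfiable

Setting (x, y, z, w, v) = (7, 4, 6, 8, 7) satisfies everything: constraint 1: x - w = -1; constraint 3: y + x = 11; constraint 5: w + y = 12, and the others follow.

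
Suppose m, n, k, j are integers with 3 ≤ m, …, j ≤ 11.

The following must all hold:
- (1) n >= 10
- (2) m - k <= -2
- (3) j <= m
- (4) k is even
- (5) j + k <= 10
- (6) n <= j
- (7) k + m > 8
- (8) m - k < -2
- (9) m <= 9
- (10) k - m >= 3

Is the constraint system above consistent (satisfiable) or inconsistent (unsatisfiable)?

Unsatisfiable

From constraints 1 and 6: j ≥ n and n ≥ 10, so j ≥ 10. From constraints 3 and 9: j ≤ m and m ≤ 9, so j ≤ 9. But 9 < 10, so no value of j works.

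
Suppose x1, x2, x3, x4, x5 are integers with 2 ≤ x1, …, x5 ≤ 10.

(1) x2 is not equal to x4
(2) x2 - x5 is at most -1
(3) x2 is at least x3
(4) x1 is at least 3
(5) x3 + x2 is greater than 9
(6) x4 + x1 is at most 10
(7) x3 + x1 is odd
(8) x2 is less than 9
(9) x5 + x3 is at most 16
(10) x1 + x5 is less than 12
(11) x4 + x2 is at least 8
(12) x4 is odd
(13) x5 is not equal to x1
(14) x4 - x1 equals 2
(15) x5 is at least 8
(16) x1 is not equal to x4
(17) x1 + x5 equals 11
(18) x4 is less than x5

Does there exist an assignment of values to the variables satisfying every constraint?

Setting (x1, x2, x3, x4, x5) = (3, 6, 6, 5, 8) satisfies everything: constraint 2: x2 - x5 = -2; constraint 5: x3 + x2 = 12, and the others follow.

Satisfiable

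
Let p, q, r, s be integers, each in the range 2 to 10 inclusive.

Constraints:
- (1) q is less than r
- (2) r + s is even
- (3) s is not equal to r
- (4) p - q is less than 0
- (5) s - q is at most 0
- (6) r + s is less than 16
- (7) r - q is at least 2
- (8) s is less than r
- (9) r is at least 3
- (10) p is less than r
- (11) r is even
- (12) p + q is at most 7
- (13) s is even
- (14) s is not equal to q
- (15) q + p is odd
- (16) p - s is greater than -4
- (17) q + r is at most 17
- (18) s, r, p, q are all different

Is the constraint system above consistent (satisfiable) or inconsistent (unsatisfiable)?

Satisfiable

One satisfying assignment is p = 2, q = 5, r = 10, s = 4.
For the less obvious constraints — constraint 4: p - q = -3; constraint 5: s - q = -1; constraint 6: r + s = 14 — and the others hold by inspection.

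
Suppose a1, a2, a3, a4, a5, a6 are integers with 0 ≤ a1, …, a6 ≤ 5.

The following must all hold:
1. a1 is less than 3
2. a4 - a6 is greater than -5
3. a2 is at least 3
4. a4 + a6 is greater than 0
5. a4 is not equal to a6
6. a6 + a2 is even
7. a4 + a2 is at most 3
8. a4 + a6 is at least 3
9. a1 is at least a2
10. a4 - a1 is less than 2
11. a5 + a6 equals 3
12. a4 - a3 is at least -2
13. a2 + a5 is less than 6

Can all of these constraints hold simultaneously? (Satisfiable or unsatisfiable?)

From constraints 3 and 9: a1 ≥ a2 and a2 ≥ 3, so a1 ≥ 3. From constraint 1: a1 ≤ 2. But 2 < 3, so no value of a1 works.

Unsatisfiable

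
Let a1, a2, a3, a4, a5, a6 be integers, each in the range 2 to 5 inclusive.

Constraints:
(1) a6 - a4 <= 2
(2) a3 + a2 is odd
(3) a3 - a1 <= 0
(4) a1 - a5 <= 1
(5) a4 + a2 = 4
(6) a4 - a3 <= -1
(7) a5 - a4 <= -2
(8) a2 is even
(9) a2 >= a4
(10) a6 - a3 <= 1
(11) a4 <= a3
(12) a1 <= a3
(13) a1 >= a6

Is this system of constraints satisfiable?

Unsatisfiable

Constraints 3, 4, 6, and 7 give a5 − a1 ≥ -1, a1 − a3 ≥ 0, a3 − a4 ≥ 1, a4 − a5 ≥ 2.
Adding all 4 inequalities: the left sides telescope to 0, and the right sides sum to (-1) + 0 + 1 + 2 = 2. So 0 ≥ 2, which is false.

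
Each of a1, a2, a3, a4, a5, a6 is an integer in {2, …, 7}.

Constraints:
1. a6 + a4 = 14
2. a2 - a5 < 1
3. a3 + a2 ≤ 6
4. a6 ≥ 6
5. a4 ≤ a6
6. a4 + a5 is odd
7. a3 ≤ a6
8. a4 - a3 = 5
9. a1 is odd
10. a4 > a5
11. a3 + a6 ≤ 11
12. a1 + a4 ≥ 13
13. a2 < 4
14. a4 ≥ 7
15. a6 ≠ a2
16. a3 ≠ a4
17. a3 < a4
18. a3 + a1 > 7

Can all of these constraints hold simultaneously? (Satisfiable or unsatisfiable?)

Try a1 = 7, a2 = 2, a3 = 2, a4 = 7, a5 = 2, a6 = 7.
Check constraint 1: a6 + a4 = 14; constraint 2: a2 - a5 = 0; constraint 3: a3 + a2 = 4. The remaining constraints are straightforward to verify.

Satisfiable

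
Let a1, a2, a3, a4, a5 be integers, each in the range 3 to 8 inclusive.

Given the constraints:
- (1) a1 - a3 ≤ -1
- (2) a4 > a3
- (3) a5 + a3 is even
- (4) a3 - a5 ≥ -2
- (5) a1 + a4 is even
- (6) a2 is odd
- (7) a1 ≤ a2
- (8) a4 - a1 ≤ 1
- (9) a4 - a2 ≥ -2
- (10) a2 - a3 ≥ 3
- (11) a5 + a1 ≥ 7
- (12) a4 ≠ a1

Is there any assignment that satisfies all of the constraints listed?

Constraints 1, 8, 9, and 10 give a2 − a3 ≥ 3, a3 − a1 ≥ 1, a1 − a4 ≥ -1, a4 − a2 ≥ -2.
Adding all 4 inequalities: the left sides telescope to 0, and the right sides sum to 3 + 1 + (-1) + (-2) = 1. So 0 ≥ 1, which is false.

Unsatisfiable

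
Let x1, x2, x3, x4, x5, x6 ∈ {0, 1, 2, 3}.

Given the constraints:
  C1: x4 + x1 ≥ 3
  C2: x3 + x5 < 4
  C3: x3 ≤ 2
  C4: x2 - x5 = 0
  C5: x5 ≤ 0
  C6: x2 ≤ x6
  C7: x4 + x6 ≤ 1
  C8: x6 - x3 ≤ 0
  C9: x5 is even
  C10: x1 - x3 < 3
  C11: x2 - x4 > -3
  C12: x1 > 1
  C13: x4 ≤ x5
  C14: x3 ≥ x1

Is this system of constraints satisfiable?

Unsatisfiable

From constraints 5 and 13: x4 ≤ x5 ≤ 0. From constraints 3 and 14: x1 ≤ x3 ≤ 2. Hence x4 + x1 ≤ 2. But constraint 1 requires x4 + x1 ≥ 3, and 3 > 2. Contradiction.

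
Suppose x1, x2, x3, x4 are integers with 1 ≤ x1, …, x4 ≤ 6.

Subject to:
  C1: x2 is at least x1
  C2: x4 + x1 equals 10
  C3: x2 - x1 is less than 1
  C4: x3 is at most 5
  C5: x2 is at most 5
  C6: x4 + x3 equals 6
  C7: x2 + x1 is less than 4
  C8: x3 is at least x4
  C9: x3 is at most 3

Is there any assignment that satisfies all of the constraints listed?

From constraints 8 and 9: x4 ≤ x3 ≤ 3. From constraints 1 and 5: x1 ≤ x2 ≤ 5. Hence x4 + x1 ≤ 8. But constraint 2 requires x4 + x1 = 10, and 10 > 8. Contradiction.

Unsatisfiable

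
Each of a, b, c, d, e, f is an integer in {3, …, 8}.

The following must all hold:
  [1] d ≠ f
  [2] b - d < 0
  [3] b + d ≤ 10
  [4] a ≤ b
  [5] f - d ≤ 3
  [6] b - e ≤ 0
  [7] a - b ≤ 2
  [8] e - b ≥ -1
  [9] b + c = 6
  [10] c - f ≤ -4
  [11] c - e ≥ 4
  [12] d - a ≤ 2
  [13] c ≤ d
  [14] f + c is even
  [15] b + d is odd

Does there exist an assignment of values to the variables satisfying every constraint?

Constraints 5, 6, 7, 10, 11, and 12 give d − f ≥ -3, f − c ≥ 4, c − e ≥ 4, e − b ≥ 0, b − a ≥ -2, a − d ≥ -2.
Adding all 6 inequalities: the left sides telescope to 0, and the right sides sum to (-3) + 4 + 4 + 0 + (-2) + (-2) = 1. So 0 ≥ 1, which is false.

Unsatisfiable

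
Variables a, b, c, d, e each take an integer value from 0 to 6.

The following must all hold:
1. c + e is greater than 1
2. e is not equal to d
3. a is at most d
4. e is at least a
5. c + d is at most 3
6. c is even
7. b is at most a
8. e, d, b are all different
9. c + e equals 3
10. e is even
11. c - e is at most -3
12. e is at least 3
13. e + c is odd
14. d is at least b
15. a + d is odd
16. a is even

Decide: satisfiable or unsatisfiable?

Constraint 10 makes e even and constraint 6 makes c even, so e + c must be even. Constraint 13 says e + c is odd — contradiction.

Unsatisfiable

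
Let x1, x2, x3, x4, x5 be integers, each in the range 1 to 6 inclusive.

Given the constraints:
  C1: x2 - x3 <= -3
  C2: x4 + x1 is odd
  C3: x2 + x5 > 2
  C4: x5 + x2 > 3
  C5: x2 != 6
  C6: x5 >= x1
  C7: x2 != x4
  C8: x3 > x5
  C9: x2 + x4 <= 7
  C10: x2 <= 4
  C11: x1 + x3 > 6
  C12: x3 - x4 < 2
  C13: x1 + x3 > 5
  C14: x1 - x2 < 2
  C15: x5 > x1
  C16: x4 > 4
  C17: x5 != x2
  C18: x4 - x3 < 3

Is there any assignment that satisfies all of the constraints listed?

Setting (x1, x2, x3, x4, x5) = (1, 1, 6, 6, 4) satisfies everything: constraint 1: x2 - x3 = -5; constraint 3: x2 + x5 = 5, and the others follow.

Satisfiable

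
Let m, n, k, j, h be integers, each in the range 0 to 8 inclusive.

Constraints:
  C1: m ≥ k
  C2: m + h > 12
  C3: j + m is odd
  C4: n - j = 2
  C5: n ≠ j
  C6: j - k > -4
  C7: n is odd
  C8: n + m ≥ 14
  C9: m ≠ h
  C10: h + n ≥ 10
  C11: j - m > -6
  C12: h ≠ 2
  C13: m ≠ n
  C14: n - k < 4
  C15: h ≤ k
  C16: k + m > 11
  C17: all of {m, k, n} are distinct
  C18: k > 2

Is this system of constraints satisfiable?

Satisfiable

The assignment m = 8, n = 7, k = 6, j = 5, h = 6 works:
  constraint 2 holds since m + h = 14.
  constraint 4 holds since n - j = 2.
  constraint 6 holds since j - k = -1.
The rest check out directly.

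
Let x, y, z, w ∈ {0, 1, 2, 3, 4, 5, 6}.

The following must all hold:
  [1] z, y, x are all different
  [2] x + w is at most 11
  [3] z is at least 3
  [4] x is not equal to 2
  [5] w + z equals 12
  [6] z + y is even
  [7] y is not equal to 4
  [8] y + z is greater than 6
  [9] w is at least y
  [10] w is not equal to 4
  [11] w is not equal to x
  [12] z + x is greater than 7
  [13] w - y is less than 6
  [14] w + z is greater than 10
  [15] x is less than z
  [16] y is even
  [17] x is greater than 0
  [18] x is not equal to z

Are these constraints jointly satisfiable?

Satisfiable

Take x = 4, y = 2, z = 6, w = 6. Then constraint 2: x + w = 10; constraint 5: w + z = 12; constraint 8: y + z = 8, and every other listed constraint is also met.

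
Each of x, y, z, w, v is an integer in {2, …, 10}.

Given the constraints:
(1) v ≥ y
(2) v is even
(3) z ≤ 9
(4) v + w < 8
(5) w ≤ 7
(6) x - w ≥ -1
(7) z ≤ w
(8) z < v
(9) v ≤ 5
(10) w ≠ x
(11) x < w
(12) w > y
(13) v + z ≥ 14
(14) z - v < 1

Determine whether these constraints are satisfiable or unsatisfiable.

Unsatisfiable

From constraint 9: v ≤ 5. From constraints 5 and 7: z ≤ w ≤ 7. Hence v + z ≤ 12. But constraint 13 requires v + z ≥ 14, and 14 > 12. Contradiction.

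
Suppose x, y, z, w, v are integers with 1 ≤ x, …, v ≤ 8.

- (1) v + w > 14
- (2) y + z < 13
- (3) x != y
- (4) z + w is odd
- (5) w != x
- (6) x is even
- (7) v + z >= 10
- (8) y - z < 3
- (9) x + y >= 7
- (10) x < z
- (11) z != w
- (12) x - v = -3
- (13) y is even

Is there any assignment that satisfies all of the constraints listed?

Satisfiable

Try x = 4, y = 6, z = 5, w = 8, v = 7.
Check constraint 1: v + w = 15; constraint 2: y + z = 11. The remaining constraints are straightforward to verify.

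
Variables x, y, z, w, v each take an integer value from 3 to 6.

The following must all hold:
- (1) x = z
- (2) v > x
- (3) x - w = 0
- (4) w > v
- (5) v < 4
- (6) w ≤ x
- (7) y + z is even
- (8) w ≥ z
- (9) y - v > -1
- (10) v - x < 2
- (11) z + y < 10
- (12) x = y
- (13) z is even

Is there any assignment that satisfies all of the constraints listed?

Constraints 2, 4, and 6 give w ≤ x, x < v, v < w. Chaining: w ≤ x < v < w, which forces w < w — impossible.

Unsatisfiable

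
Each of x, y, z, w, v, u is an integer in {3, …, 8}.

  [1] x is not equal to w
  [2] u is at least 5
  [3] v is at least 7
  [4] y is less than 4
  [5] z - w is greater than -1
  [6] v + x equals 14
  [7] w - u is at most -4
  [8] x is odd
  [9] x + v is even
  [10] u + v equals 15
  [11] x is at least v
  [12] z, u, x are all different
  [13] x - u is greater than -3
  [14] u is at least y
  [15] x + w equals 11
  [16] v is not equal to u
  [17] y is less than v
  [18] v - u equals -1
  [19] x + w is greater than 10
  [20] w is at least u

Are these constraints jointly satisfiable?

Unsatisfiable

From constraints 3 and 11: x ≥ v ≥ 7. From constraints 2 and 20: w ≥ u ≥ 5. Hence x + w ≥ 12. But constraint 15 requires x + w = 11, and 11 < 12. Contradiction.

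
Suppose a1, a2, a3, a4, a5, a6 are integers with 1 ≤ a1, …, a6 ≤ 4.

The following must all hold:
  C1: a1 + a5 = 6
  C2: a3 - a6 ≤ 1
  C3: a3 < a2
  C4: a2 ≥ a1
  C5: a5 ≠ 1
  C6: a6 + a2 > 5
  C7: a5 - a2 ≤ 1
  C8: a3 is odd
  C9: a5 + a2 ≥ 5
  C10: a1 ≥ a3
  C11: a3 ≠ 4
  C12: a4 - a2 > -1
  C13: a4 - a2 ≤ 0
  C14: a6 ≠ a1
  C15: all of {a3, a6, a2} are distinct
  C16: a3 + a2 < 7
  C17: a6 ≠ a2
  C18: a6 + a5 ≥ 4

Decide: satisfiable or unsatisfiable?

Satisfiable

The assignment a1 = 3, a2 = 4, a3 = 1, a4 = 4, a5 = 3, a6 = 2 works:
  constraint 1 holds since a1 + a5 = 6.
  constraint 2 holds since a3 - a6 = -1.
The rest check out directly.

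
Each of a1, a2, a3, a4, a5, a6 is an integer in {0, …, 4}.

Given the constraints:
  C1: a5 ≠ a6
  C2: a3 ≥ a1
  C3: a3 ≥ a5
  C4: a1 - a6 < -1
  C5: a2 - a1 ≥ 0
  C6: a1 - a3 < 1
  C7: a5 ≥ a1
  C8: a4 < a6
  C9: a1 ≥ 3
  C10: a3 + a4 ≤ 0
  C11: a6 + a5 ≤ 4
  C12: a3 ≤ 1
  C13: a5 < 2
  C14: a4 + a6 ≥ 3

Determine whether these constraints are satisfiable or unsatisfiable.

From constraints 7 and 9: a5 ≥ a1 and a1 ≥ 3, so a5 ≥ 3. From constraints 3 and 12: a5 ≤ a3 and a3 ≤ 1, so a5 ≤ 1. But 1 < 3, so no value of a5 works.

Unsatisfiable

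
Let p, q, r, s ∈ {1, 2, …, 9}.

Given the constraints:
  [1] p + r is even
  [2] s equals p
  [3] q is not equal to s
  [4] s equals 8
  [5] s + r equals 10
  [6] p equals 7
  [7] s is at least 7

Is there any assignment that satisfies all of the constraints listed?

Unsatisfiable

Constraint 4 fixes s = 8 and constraint 6 fixes p = 7, but constraint 2 requires s = p. Since 8 ≠ 7, contradiction.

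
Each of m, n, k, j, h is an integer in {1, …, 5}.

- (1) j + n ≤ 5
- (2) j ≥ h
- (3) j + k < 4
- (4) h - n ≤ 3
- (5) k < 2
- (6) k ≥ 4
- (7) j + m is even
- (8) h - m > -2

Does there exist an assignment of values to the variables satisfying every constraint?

From constraint 6: k ≥ 4. From constraint 5: k ≤ 1. But 1 < 4, so no value of k works.

Unsatisfiable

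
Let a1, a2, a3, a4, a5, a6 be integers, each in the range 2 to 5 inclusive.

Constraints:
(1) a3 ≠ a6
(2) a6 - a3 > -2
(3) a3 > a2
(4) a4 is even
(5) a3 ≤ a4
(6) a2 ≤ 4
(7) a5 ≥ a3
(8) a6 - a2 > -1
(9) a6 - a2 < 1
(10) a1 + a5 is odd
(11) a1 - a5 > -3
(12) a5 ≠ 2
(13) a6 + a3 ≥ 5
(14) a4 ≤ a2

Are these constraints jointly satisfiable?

Constraints 3, 5, and 14 give a2 < a3, a3 ≤ a4, a4 ≤ a2. Chaining: a2 < a3 ≤ a4 ≤ a2, which forces a2 < a2 — impossible.

Unsatisfiable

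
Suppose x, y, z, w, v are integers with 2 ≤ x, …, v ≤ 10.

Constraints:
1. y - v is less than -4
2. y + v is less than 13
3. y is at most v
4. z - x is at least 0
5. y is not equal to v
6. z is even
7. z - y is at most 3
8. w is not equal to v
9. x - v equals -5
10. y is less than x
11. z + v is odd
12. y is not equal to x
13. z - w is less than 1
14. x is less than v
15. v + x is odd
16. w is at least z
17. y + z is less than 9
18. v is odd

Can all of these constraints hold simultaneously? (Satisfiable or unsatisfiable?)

The assignment x = 4, y = 3, z = 4, w = 5, v = 9 works:
  constraint 1 holds since y - v = -6.
  constraint 2 holds since y + v = 12.
The rest check out directly.

Satisfiable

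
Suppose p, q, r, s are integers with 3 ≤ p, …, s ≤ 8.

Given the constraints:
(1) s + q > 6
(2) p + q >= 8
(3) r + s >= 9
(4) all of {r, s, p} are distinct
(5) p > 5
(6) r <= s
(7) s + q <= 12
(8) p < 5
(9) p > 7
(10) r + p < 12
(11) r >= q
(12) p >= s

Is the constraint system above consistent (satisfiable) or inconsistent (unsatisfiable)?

Unsatisfiable

From constraint 9: p ≥ 8. From constraint 8: p ≤ 4. But 4 < 8, so no value of p works.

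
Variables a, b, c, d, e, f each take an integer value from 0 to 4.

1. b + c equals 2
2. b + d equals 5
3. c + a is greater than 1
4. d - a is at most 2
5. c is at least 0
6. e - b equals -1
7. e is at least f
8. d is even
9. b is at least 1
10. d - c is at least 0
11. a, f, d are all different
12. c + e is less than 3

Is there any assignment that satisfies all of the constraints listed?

Satisfiable

Take a = 2, b = 1, c = 1, d = 4, e = 0, f = 0. Then constraint 1: b + c = 2; constraint 2: b + d = 5; constraint 3: c + a = 3, and every other listed constraint is also met.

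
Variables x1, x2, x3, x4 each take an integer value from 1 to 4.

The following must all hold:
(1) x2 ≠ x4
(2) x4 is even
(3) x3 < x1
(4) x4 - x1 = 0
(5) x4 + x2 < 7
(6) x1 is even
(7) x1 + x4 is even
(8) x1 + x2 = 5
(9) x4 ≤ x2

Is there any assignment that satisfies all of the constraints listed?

Satisfiable

Try x1 = 2, x2 = 3, x3 = 1, x4 = 2.
Check constraint 4: x4 - x1 = 0; constraint 5: x4 + x2 = 5; constraint 8: x1 + x2 = 5. The remaining constraints are straightforward to verify.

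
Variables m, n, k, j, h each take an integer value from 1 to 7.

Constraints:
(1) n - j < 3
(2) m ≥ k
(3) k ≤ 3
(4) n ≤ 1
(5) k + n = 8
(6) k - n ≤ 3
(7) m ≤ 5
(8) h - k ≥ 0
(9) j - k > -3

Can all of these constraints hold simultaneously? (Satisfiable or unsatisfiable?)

Unsatisfiable

From constraints 2 and 7: k ≤ m ≤ 5. From constraint 4: n ≤ 1. Hence k + n ≤ 6. But constraint 5 requires k + n = 8, and 8 > 6. Contradiction.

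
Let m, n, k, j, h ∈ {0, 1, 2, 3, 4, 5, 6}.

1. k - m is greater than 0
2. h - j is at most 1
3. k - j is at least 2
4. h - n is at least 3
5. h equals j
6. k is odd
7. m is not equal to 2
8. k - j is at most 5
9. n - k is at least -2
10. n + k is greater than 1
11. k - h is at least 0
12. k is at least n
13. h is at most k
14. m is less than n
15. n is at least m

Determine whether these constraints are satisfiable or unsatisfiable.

Constraints 2, 3, 4, and 9 give k − j ≥ 2, j − h ≥ -1, h − n ≥ 3, n − k ≥ -2.
Adding all 4 inequalities: the left sides telescope to 0, and the right sides sum to 2 + (-1) + 3 + (-2) = 2. So 0 ≥ 2, which is false.

Unsatisfiable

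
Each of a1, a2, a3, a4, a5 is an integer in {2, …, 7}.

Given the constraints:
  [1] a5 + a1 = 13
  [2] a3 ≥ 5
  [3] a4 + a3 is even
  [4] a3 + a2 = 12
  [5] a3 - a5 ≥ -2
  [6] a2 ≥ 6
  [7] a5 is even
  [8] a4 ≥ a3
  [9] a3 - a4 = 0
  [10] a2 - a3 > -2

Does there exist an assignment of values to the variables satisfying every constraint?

Setting (a1, a2, a3, a4, a5) = (7, 6, 6, 6, 6) satisfies everything: constraint 1: a5 + a1 = 13; constraint 4: a3 + a2 = 12; constraint 5: a3 - a5 = 0, and the others follow.

Satisfiable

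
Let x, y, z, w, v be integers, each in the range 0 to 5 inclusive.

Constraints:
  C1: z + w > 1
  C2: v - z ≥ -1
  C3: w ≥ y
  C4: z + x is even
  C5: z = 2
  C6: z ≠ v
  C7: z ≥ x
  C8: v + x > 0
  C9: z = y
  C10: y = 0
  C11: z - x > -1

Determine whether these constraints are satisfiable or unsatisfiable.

Unsatisfiable

Constraint 5 fixes z = 2 and constraint 10 fixes y = 0, but constraint 9 requires z = y. Since 2 ≠ 0, contradiction.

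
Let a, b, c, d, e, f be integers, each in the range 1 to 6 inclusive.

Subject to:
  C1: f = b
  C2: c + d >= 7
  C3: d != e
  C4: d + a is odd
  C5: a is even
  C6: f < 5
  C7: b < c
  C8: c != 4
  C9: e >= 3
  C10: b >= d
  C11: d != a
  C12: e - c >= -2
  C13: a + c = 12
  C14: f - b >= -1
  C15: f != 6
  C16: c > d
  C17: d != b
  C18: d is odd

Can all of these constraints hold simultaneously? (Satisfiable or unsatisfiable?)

Setting (a, b, c, d, e, f) = (6, 2, 6, 1, 4, 2) satisfies everything: constraint 2: c + d = 7; constraint 12: e - c = -2, and the others follow.

Satisfiable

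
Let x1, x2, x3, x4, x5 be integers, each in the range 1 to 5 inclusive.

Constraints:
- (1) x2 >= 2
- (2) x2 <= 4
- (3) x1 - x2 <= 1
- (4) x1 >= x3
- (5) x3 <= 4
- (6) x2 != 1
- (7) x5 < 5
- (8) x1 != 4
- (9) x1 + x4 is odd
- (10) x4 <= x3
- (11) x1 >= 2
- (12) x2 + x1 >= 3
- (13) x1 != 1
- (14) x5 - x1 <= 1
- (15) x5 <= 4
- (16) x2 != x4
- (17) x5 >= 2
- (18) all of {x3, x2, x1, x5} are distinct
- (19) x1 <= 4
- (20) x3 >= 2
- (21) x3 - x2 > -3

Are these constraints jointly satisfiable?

Unsatisfiable

Constraints 1, 2, 5, 11, 15, 17, 19, and 20 confine each of x3, x2, x1, x5 to the 3 values {2, …, 4}.
Constraint 18 requires all 4 of them to be distinct, but only 3 values are available — impossible by the pigeonhole principle.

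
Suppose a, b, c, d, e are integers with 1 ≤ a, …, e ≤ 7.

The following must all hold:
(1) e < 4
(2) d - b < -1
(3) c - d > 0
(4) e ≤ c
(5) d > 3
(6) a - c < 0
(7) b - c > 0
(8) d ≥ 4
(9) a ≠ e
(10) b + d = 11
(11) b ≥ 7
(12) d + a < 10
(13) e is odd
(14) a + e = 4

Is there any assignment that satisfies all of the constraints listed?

Satisfiable

Take a = 3, b = 7, c = 6, d = 4, e = 1. Then constraint 2: d - b = -3; constraint 3: c - d = 2; constraint 6: a - c = -3, and every other listed constraint is also met.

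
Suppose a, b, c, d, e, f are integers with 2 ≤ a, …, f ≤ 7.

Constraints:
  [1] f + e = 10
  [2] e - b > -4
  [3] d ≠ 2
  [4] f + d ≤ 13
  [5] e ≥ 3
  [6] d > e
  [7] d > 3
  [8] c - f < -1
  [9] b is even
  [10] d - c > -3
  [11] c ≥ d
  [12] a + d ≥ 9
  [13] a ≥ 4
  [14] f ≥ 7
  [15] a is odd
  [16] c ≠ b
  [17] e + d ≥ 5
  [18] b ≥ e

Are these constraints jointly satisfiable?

Satisfiable

One satisfying assignment is a = 7, b = 4, c = 5, d = 4, e = 3, f = 7.
For the less obvious constraints — constraint 1: f + e = 10; constraint 2: e - b = -1; constraint 4: f + d = 11 — and the others hold by inspection.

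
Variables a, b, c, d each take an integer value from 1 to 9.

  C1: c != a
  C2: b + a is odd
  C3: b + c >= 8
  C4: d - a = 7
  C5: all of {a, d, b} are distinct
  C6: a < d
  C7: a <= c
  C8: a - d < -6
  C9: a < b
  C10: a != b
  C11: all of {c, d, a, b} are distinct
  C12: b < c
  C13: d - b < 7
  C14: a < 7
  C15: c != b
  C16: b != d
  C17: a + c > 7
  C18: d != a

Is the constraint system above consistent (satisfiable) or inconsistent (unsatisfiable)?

One satisfying assignment is a = 2, b = 3, c = 7, d = 9.
For the less obvious constraints — constraint 3: b + c = 10; constraint 4: d - a = 7 — and the others hold by inspection.

Satisfiable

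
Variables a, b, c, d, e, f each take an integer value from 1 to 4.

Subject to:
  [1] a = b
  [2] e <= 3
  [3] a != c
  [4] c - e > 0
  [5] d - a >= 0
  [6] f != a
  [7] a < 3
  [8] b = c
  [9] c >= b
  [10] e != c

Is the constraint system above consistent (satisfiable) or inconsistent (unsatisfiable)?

From constraints 1 and 8, a = b = c, so a = c. But constraint 3 says a ≠ c. Contradiction.

Unsatisfiable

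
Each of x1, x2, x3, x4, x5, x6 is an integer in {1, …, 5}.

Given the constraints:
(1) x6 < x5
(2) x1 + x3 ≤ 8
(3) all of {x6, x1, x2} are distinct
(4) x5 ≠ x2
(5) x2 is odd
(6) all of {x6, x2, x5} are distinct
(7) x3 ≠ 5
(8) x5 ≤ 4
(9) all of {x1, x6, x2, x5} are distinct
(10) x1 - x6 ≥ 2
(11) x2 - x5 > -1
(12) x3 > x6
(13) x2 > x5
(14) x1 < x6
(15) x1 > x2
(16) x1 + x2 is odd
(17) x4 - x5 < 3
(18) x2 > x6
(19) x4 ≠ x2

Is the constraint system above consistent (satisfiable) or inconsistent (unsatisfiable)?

Unsatisfiable

Constraints 1, 13, 14, and 15 give x2 < x1, x1 < x6, x6 < x5, x5 < x2. Chaining: x2 < x1 < x6 < x5 < x2, which forces x2 < x2 — impossible.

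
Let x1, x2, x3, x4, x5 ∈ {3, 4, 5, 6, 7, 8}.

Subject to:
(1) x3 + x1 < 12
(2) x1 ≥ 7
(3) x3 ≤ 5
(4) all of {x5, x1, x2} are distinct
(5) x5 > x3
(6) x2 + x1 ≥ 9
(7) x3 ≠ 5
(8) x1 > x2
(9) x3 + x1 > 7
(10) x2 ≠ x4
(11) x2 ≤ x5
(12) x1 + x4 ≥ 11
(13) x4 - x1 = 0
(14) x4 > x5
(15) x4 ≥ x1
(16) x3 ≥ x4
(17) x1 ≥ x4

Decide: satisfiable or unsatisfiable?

From constraints 2 and 15: x4 ≥ x1 and x1 ≥ 7, so x4 ≥ 7. From constraints 3 and 16: x4 ≤ x3 and x3 ≤ 5, so x4 ≤ 5. But 5 < 7, so no value of x4 works.

Unsatisfiable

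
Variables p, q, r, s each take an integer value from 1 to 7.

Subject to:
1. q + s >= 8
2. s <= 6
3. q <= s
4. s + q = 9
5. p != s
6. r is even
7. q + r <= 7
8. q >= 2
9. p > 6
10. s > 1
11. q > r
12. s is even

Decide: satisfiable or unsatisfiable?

Satisfiable

Setting (p, q, r, s) = (7, 3, 2, 6) satisfies everything: constraint 1: q + s = 9; constraint 4: s + q = 9, and the others follow.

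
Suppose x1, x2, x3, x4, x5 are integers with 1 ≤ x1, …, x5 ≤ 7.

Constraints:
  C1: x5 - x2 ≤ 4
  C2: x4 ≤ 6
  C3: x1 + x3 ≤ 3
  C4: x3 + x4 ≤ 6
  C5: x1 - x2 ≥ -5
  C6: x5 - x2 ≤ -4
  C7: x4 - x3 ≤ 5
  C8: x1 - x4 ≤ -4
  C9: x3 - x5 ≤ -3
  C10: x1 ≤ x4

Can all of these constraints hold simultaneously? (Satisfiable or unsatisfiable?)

Constraints 5, 6, 7, 8, and 9 give x3 − x4 ≥ -5, x4 − x1 ≥ 4, x1 − x2 ≥ -5, x2 − x5 ≥ 4, x5 − x3 ≥ 3.
Adding all 5 inequalities: the left sides telescope to 0, and the right sides sum to (-5) + 4 + (-5) + 4 + 3 = 1. So 0 ≥ 1, which is false.

Unsatisfiable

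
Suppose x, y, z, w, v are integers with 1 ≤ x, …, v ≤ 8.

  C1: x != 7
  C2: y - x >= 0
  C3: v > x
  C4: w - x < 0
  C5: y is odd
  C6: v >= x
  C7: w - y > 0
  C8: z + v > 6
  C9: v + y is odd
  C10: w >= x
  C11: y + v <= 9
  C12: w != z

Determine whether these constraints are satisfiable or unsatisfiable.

Unsatisfiable

Constraints 2, 4, and 7 give x ≤ y, y < w, w < x. Chaining: x ≤ y < w < x, which forces x < x — impossible.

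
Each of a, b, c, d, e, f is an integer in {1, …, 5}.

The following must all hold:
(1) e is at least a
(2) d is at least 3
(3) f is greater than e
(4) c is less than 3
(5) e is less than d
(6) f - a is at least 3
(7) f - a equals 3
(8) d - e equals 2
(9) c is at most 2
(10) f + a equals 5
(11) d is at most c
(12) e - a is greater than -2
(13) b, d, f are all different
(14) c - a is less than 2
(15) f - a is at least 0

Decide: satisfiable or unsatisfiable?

Unsatisfiable

From constraint 2: d ≥ 3. From constraints 9 and 11: d ≤ c and c ≤ 2, so d ≤ 2. But 2 < 3, so no value of d works.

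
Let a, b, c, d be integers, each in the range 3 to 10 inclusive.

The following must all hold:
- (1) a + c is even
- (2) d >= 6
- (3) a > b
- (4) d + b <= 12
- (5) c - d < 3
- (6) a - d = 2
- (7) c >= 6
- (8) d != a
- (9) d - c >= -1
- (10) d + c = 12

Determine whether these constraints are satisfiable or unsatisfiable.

The assignment a = 8, b = 3, c = 6, d = 6 works:
  constraint 4 holds since d + b = 9.
  constraint 5 holds since c - d = 0.
  constraint 6 holds since a - d = 2.
The rest check out directly.

Satisfiable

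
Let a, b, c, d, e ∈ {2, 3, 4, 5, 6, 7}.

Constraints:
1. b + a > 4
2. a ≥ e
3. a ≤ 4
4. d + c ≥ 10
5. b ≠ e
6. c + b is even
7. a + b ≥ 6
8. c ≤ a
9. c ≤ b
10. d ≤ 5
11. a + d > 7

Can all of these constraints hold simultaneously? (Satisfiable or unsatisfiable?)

Unsatisfiable

From constraint 10: d ≤ 5. From constraints 3 and 8: c ≤ a ≤ 4. Hence d + c ≤ 9. But constraint 4 requires d + c ≥ 10, and 10 > 9. Contradiction.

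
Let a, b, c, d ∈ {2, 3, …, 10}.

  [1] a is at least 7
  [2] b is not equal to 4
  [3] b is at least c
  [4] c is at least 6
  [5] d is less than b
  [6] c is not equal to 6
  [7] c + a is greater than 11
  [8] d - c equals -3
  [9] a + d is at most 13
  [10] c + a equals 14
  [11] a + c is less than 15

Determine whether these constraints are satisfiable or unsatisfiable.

Satisfiable

The assignment a = 7, b = 8, c = 7, d = 4 works:
  constraint 7 holds since c + a = 14.
  constraint 8 holds since d - c = -3.
  constraint 9 holds since a + d = 11.
The rest check out directly.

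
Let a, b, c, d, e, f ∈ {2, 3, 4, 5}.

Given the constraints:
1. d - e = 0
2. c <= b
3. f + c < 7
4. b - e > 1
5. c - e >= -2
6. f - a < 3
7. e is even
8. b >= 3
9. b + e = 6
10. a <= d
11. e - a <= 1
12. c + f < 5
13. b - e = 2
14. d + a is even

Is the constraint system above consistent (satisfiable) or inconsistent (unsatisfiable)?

Satisfiable

Setting (a, b, c, d, e, f) = (2, 4, 2, 2, 2, 2) satisfies everything: constraint 1: d - e = 0; constraint 3: f + c = 4; constraint 4: b - e = 2, and the others follow.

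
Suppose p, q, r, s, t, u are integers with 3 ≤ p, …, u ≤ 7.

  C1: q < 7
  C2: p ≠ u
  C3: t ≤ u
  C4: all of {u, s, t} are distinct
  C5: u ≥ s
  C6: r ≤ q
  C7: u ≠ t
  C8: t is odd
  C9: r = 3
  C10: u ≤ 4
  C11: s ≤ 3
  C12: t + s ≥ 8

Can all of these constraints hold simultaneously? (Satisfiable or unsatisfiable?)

From constraints 3 and 10: t ≤ u ≤ 4. From constraint 11: s ≤ 3. Hence t + s ≤ 7. But constraint 12 requires t + s ≥ 8, and 8 > 7. Contradiction.

Unsatisfiable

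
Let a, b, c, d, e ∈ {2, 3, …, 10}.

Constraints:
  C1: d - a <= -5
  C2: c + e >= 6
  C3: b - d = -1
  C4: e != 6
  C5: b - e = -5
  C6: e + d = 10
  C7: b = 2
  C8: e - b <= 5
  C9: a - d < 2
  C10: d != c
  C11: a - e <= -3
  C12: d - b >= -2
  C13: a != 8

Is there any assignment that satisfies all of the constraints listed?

Unsatisfiable

Constraints 1, 8, 11, and 12 give e − a ≥ 3, a − d ≥ 5, d − b ≥ -2, b − e ≥ -5.
Adding all 4 inequalities: the left sides telescope to 0, and the right sides sum to 3 + 5 + (-2) + (-5) = 1. So 0 ≥ 1, which is false.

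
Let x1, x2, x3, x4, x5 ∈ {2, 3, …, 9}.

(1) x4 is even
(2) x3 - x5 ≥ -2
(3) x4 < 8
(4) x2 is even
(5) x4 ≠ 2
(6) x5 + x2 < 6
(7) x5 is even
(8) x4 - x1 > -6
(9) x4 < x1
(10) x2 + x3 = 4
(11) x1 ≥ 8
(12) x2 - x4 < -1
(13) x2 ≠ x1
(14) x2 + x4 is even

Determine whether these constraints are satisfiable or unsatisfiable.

Take x1 = 8, x2 = 2, x3 = 2, x4 = 4, x5 = 2. Then constraint 2: x3 - x5 = 0; constraint 6: x5 + x2 = 4; constraint 8: x4 - x1 = -4, and every other listed constraint is also met.

Satisfiable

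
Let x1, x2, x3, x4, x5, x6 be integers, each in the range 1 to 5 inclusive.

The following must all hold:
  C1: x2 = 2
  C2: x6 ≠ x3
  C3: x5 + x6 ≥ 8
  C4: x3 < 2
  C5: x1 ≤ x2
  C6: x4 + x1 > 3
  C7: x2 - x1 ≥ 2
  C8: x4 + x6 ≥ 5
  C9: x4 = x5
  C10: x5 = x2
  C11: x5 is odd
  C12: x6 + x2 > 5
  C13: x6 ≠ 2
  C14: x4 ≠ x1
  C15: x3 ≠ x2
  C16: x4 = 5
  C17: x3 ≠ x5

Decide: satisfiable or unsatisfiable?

Unsatisfiable

Constraint 16 fixes x4 = 5 and constraint 1 fixes x2 = 2. Constraints 9 and 10 give x4 = x5 = x2, so x4 = x2. But 5 ≠ 2 — contradiction.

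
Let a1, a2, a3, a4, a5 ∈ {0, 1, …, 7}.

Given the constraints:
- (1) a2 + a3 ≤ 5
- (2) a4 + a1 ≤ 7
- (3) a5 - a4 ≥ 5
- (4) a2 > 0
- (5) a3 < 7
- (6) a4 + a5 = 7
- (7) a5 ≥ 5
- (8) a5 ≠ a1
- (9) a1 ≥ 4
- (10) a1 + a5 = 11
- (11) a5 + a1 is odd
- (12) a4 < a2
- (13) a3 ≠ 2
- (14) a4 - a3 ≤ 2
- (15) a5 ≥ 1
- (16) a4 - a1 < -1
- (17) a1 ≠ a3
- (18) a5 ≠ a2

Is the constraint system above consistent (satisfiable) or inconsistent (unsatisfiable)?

Take a1 = 5, a2 = 5, a3 = 0, a4 = 1, a5 = 6. Then constraint 1: a2 + a3 = 5; constraint 2: a4 + a1 = 6, and every other listed constraint is also met.

Satisfiable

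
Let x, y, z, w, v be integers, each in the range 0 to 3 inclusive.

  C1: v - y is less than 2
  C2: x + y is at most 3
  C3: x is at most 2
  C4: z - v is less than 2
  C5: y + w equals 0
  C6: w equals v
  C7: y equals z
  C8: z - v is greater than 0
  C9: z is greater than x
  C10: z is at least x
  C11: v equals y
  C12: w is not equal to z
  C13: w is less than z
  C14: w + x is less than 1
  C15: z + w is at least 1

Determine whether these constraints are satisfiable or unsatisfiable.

Unsatisfiable

From constraints 6, 7, and 11, w = v = y = z, so w = z. But constraint 12 says w ≠ z. Contradiction.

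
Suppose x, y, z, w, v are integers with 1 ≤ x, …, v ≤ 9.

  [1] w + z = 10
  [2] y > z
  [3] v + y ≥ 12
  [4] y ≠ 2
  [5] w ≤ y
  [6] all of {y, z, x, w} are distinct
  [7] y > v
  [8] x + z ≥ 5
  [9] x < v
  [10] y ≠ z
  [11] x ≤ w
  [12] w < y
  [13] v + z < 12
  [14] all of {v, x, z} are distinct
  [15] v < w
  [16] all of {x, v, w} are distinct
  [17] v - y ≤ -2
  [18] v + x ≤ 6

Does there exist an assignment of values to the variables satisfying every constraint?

Satisfiable

One satisfying assignment is x = 1, y = 8, z = 4, w = 6, v = 5.
For the less obvious constraints — constraint 1: w + z = 10; constraint 3: v + y = 13; constraint 8: x + z = 5 — and the others hold by inspection.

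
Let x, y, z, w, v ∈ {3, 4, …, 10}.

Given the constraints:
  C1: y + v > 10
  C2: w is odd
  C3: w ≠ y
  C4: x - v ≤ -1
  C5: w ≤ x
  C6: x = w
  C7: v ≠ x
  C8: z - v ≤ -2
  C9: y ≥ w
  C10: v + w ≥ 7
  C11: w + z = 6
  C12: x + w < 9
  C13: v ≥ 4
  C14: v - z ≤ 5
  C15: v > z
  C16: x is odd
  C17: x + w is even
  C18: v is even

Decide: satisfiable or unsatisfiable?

One satisfying assignment is x = 3, y = 5, z = 3, w = 3, v = 6.
For the less obvious constraints — constraint 1: y + v = 11; constraint 4: x - v = -3 — and the others hold by inspection.

Satisfiable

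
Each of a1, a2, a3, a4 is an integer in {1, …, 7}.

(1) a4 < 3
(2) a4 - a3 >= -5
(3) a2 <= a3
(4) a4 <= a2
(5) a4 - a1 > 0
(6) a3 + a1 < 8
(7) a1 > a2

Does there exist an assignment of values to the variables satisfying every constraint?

Unsatisfiable

Constraints 4, 5, and 7 give a1 < a4, a4 ≤ a2, a2 < a1. Chaining: a1 < a4 ≤ a2 < a1, which forces a1 < a1 — impossible.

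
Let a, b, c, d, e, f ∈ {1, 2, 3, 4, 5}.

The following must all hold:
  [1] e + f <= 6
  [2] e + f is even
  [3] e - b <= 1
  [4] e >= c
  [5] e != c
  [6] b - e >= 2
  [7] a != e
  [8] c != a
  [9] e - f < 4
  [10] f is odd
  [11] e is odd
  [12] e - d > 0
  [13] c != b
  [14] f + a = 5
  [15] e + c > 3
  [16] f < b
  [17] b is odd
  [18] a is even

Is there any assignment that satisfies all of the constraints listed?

The assignment a = 4, b = 5, c = 1, d = 2, e = 3, f = 1 works:
  constraint 1 holds since e + f = 4.
  constraint 3 holds since e - b = -2.
The rest check out directly.

Satisfiable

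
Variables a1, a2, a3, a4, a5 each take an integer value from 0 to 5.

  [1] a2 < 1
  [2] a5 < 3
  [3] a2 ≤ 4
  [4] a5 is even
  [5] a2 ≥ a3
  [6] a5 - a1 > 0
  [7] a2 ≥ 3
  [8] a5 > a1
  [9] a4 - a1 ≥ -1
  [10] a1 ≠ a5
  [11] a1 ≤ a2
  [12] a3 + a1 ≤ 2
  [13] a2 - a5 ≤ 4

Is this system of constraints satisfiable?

Unsatisfiable

From constraint 7: a2 ≥ 3. From constraint 1: a2 ≤ 0. But 0 < 3, so no value of a2 works.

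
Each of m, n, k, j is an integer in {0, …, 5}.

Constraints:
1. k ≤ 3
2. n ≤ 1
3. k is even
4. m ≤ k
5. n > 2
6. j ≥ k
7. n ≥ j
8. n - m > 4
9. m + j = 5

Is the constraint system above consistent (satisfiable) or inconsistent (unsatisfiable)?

From constraints 1 and 4: m ≤ k ≤ 3. From constraints 2 and 7: j ≤ n ≤ 1. Hence m + j ≤ 4. But constraint 9 requires m + j = 5, and 5 > 4. Contradiction.

Unsatisfiable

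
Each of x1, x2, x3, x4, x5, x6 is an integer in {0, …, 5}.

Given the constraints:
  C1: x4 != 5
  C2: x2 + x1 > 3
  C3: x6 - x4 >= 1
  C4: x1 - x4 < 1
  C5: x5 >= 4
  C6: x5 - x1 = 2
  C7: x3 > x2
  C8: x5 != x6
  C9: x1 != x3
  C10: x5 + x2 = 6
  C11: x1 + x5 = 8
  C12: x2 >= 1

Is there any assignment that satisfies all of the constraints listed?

Satisfiable

Setting (x1, x2, x3, x4, x5, x6) = (3, 1, 4, 3, 5, 4) satisfies everything: constraint 2: x2 + x1 = 4; constraint 3: x6 - x4 = 1, and the others follow.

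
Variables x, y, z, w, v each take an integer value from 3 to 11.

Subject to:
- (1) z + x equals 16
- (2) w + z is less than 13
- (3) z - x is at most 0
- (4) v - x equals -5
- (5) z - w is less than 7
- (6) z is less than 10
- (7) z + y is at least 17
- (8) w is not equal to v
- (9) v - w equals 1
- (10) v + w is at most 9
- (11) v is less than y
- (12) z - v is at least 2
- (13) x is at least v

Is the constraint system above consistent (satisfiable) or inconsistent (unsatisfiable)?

One satisfying assignment is x = 9, y = 11, z = 7, w = 3, v = 4.
For the less obvious constraints — constraint 1: z + x = 16; constraint 2: w + z = 10; constraint 3: z - x = -2 — and the others hold by inspection.

Satisfiable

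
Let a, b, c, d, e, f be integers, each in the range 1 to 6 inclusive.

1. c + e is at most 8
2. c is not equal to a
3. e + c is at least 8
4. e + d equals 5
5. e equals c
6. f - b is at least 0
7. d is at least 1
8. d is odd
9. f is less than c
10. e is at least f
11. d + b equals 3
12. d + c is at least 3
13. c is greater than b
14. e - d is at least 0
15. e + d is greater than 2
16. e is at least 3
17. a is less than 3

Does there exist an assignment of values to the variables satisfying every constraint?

Satisfiable

Try a = 2, b = 2, c = 4, d = 1, e = 4, f = 2.
Check constraint 1: c + e = 8; constraint 3: e + c = 8. The remaining constraints are straightforward to verify.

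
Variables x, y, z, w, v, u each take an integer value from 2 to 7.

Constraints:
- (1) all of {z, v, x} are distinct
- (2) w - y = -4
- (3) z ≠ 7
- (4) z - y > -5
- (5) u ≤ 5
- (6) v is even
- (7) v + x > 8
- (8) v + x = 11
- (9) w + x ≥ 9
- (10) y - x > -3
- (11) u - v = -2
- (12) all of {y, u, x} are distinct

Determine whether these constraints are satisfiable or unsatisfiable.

Satisfiable

Try x = 7, y = 6, z = 3, w = 2, v = 4, u = 2.
Check constraint 2: w - y = -4; constraint 4: z - y = -3. The remaining constraints are straightforward to verify.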